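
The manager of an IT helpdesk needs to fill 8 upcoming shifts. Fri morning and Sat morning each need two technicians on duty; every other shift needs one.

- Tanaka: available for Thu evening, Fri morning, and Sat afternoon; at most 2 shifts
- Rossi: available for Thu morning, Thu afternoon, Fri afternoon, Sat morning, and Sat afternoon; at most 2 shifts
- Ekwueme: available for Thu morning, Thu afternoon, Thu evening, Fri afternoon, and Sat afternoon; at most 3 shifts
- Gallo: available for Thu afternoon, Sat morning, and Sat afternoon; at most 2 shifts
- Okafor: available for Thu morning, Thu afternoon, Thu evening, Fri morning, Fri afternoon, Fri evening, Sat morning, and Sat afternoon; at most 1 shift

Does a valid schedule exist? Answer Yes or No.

Total capacity is 10 and 10 slots are needed, so capacity alone doesn't rule it out.
Shifts {Fri morning, Fri evening} need 3 worker-slots in total, but the technicians available for any of those shifts (Tanaka and Okafor) can supply at most 2 among them. So no valid schedule exists.

No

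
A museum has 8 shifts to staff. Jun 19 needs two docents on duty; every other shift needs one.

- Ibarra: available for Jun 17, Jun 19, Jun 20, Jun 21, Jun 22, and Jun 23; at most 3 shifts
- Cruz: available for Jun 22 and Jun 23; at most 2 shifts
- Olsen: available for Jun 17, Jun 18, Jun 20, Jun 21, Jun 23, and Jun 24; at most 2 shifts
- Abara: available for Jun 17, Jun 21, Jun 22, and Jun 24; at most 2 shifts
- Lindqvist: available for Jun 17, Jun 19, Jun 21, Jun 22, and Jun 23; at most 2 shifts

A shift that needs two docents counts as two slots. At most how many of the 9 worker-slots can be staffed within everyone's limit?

Total capacity across all docents is 3+2+2+2+2 = 11, and 9 slots are needed, so at most 9 can be filled.
An assignment achieving 9: Jun 17→Ibarra, Jun 18→Olsen, Jun 19→Ibarra+Lindqvist, Jun 20→Ibarra, Jun 21→Abara, Jun 22→Cruz, Jun 23→Cruz, Jun 24→Olsen.
Loads: Ibarra 3/3, Cruz 2/2, Olsen 2/2, Abara 1/2, Lindqvist 1/2.

9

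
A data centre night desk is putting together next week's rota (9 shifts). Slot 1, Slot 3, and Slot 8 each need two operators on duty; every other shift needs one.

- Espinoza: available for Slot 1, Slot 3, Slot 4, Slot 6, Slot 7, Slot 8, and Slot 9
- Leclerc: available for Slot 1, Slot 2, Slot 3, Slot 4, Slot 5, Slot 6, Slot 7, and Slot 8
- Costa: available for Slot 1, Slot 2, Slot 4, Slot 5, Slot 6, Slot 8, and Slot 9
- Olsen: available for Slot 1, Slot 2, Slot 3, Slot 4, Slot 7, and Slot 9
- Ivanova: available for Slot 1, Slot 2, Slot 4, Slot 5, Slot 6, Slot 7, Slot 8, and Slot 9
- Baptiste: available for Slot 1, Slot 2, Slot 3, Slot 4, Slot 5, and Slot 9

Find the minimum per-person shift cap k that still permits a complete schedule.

With 6 operators and 12 worker-slots to fill, someone must work at least ⌈12/6⌉ = 2 shifts, so k ≥ 2.
k = 2 works: Slot 1→Ivanova+Baptiste, Slot 2→Leclerc, Slot 3→Olsen+Baptiste, Slot 4→Olsen, Slot 5→Leclerc, Slot 6→Espinoza, Slot 7→Espinoza, Slot 8→Costa+Ivanova, Slot 9→Costa.
Loads: Espinoza 2, Leclerc 2, Costa 2, Olsen 2, Ivanova 2, Baptiste 2 — all ≤ 2.

2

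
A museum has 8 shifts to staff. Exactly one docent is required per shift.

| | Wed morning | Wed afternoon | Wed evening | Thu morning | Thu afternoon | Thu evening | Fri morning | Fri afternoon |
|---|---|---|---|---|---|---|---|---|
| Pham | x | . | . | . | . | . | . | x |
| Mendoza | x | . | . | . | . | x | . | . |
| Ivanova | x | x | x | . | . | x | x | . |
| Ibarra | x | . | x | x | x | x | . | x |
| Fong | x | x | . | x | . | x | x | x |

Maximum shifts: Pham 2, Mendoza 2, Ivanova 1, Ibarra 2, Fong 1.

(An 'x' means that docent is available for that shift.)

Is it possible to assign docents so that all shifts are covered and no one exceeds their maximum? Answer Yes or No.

No

Total capacity is 8 and 8 slots are needed, so capacity alone doesn't rule it out.
Shifts {Wed afternoon, Wed evening, Thu morning, Thu afternoon, Fri morning} need 5 worker-slots in total, but the docents available for any of those shifts (Ivanova, Ibarra, and Fong) can supply at most 4 among them. So no valid schedule exists.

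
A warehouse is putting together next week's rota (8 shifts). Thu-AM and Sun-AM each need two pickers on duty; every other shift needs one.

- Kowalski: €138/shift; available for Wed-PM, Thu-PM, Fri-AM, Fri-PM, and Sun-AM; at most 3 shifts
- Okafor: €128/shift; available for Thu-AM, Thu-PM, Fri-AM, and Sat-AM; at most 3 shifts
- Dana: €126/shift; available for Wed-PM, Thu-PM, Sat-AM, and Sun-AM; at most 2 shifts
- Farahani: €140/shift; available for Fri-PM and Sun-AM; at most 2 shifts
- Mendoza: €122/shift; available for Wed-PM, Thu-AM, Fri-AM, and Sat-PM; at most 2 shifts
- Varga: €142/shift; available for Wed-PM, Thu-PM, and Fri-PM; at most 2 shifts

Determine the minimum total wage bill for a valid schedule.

€1294

Thu-AM can only be covered by Okafor and Mendoza, so that assignment is forced.
Sat-PM can only be covered by Mendoza, so that assignment is forced.
Picking the cheapest available picker for each shift independently would cost €1270, but that ignores the shift limits.
An optimal schedule: Wed-PM→Dana, Thu-AM→Okafor+Mendoza, Thu-PM→Okafor, Fri-AM→Kowalski, Fri-PM→Kowalski, Sat-AM→Okafor, Sat-PM→Mendoza, Sun-AM→Kowalski+Dana.
Total: 126 + 128 + 122 + 128 + 138 + 138 + 128 + 122 + 138 + 126 = €1294.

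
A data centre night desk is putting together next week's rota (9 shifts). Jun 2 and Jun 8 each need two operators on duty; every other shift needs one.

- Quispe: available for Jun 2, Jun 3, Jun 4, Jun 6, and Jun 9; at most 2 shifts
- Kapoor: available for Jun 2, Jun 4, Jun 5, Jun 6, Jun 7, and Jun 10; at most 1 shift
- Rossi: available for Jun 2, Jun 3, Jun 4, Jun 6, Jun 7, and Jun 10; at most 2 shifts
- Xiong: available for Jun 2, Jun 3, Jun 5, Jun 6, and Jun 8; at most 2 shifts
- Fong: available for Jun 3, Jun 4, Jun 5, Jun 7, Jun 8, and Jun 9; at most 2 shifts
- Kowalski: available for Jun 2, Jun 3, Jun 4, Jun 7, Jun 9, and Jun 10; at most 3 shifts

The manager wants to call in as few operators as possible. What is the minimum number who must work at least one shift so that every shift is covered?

11 slots to fill and no one can take more than 3, so at least ⌈11/3⌉ = 4 operators are needed.
Any 4 operators together have capacity at most 3+2+2+2 = 9 < 11 slots, so 4 can never suffice.
Quispe, Rossi, Xiong, Fong, and Kowalski alone can cover everything: Jun 2→Quispe+Kowalski, Jun 3→Kowalski, Jun 4→Kowalski, Jun 5→Xiong, Jun 6→Quispe, Jun 7→Rossi, Jun 8→Xiong+Fong, Jun 9→Fong, Jun 10→Rossi.

5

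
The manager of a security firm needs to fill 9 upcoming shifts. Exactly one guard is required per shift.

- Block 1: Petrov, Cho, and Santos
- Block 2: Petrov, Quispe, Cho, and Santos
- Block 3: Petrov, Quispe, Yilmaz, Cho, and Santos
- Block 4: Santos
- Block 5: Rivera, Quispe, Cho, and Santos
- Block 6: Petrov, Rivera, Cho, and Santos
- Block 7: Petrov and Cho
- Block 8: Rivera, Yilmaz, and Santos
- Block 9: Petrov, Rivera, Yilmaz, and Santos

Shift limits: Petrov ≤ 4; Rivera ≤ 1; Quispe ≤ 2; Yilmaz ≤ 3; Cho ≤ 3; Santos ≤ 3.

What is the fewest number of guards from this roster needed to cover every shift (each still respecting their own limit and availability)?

9 slots to fill and no one can take more than 4, so at least ⌈9/4⌉ = 3 guards are needed.
Petrov, Quispe, and Santos alone can cover everything: Block 1→Petrov, Block 2→Quispe, Block 3→Santos, Block 4→Santos, Block 5→Quispe, Block 6→Petrov, Block 7→Petrov, Block 8→Santos, Block 9→Petrov.

3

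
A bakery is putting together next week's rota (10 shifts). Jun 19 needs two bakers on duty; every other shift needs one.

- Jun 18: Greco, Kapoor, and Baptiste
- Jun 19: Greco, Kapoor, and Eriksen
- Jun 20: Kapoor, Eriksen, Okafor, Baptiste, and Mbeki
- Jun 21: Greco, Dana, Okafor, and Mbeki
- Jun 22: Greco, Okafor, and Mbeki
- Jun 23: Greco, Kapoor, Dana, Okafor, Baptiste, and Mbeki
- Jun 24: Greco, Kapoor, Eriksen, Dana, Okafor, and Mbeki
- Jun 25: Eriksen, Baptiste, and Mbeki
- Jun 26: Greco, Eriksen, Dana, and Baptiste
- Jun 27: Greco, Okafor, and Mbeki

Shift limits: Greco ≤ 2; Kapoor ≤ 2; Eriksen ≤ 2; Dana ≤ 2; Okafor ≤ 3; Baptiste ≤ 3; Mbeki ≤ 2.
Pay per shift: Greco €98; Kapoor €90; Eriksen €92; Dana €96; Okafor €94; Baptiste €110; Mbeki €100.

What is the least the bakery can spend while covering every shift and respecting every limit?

Picking the cheapest available baker for each shift independently would cost €1008, but that ignores the shift limits.
An optimal schedule: Jun 18→Greco, Jun 19→Greco+Kapoor, Jun 20→Kapoor, Jun 21→Dana, Jun 22→Okafor, Jun 23→Dana, Jun 24→Okafor, Jun 25→Eriksen, Jun 26→Eriksen, Jun 27→Okafor.
Total: 98 + 98 + 90 + 90 + 96 + 94 + 96 + 94 + 92 + 92 + 94 = €1034.

€1034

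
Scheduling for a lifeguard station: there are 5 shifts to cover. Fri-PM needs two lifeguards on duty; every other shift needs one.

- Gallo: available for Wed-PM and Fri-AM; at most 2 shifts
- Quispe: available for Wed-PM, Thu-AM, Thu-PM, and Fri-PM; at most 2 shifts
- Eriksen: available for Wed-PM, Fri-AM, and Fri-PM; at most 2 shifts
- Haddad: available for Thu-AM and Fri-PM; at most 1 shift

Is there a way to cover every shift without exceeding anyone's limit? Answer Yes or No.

Thu-PM can only be covered by Quispe, so that assignment is forced.
One valid schedule: Wed-PM→Gallo, Thu-AM→Quispe, Thu-PM→Quispe, Fri-AM→Gallo, Fri-PM→Eriksen+Haddad.
Loads: Gallo 2/2, Quispe 2/2, Eriksen 1/2, Haddad 1/1 — all within limits.

Yes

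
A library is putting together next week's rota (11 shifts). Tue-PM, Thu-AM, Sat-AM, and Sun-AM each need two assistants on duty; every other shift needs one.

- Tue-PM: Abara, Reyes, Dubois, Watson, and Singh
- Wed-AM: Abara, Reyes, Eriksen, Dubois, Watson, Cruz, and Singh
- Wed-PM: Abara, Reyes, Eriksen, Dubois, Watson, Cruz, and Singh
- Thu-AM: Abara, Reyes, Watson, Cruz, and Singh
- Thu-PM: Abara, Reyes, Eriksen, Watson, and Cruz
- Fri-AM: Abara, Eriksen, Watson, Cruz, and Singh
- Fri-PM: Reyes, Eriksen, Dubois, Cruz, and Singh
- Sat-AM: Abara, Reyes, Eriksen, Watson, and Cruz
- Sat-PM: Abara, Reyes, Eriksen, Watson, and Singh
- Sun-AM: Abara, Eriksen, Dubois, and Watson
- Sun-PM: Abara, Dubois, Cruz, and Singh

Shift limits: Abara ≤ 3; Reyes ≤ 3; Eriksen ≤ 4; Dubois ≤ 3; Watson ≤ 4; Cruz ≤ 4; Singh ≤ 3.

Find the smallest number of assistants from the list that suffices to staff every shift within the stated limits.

15 slots to fill and no one can take more than 4, so at least ⌈15/4⌉ = 4 assistants are needed.
Abara, Eriksen, Watson, and Cruz alone can cover everything: Tue-PM→Abara+Watson, Wed-AM→Eriksen, Wed-PM→Cruz, Thu-AM→Abara+Watson, Thu-PM→Cruz, Fri-AM→Cruz, Fri-PM→Eriksen, Sat-AM→Watson+Cruz, Sat-PM→Eriksen, Sun-AM→Eriksen+Watson, Sun-PM→Abara.

4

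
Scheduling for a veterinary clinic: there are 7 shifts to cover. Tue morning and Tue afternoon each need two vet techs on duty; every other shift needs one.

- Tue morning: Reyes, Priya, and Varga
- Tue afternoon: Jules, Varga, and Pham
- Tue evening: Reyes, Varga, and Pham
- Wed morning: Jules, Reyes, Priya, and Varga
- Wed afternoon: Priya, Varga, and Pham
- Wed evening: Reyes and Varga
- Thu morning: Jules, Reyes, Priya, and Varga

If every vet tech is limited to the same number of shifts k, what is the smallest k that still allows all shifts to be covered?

2

With 5 vet techs and 9 worker-slots to fill, someone must work at least ⌈9/5⌉ = 2 shifts, so k ≥ 2.
k = 2 works: Tue morning→Reyes+Priya, Tue afternoon→Jules+Varga, Tue evening→Varga, Wed morning→Jules, Wed afternoon→Pham, Wed evening→Reyes, Thu morning→Priya.
Loads: Jules 2, Reyes 2, Priya 2, Varga 2, Pham 1 — all ≤ 2.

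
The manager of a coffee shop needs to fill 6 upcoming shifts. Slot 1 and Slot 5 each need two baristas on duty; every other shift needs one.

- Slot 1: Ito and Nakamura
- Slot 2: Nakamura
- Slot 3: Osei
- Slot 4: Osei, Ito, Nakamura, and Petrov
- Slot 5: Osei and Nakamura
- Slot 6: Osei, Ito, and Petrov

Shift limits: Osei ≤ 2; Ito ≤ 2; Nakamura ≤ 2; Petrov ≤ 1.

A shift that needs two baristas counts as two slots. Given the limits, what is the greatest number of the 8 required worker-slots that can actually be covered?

7

Total capacity across all baristas is 2+2+2+1 = 7, and 8 slots are needed, so at most 7 can be filled.
An assignment achieving 7: Slot 1→Ito+Nakamura, Slot 2→Nakamura, Slot 3→Osei, Slot 4→Petrov, Slot 5→Osei, Slot 6→Ito.
Loads: Osei 2/2, Ito 2/2, Nakamura 2/2, Petrov 1/1.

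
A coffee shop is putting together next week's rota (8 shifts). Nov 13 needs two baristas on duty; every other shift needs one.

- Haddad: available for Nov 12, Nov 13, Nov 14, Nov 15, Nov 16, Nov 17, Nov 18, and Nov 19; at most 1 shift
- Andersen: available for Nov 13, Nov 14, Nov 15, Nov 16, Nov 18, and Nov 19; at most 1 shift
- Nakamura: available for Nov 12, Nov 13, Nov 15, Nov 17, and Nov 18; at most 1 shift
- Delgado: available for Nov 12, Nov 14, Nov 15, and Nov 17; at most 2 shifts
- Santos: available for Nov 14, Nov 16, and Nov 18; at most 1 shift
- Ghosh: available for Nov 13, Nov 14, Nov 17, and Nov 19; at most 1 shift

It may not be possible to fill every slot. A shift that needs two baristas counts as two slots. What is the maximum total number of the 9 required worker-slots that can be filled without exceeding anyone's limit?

Total capacity across all baristas is 1+1+1+2+1+1 = 7, and 9 slots are needed, so at most 7 can be filled.
An assignment achieving 7: Nov 12→Haddad, Nov 13→Nakamura, Nov 15→Delgado, Nov 16→Andersen, Nov 17→Delgado, Nov 18→Santos, Nov 19→Ghosh.
Loads: Haddad 1/1, Andersen 1/1, Nakamura 1/1, Delgado 2/2, Santos 1/1, Ghosh 1/1.

7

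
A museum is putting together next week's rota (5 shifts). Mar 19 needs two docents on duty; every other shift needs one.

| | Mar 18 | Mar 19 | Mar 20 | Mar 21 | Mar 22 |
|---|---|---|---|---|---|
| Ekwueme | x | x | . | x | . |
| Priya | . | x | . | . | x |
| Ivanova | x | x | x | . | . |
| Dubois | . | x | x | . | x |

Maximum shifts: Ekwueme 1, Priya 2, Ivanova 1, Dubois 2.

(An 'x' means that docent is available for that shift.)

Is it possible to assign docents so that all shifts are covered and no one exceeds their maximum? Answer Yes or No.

Mar 21 can only be covered by Ekwueme, so that assignment is forced.
One valid schedule: Mar 18→Ivanova, Mar 19→Priya+Dubois, Mar 20→Dubois, Mar 21→Ekwueme, Mar 22→Priya.
Loads: Ekwueme 1/1, Priya 2/2, Ivanova 1/1, Dubois 2/2 — all within limits.

Yes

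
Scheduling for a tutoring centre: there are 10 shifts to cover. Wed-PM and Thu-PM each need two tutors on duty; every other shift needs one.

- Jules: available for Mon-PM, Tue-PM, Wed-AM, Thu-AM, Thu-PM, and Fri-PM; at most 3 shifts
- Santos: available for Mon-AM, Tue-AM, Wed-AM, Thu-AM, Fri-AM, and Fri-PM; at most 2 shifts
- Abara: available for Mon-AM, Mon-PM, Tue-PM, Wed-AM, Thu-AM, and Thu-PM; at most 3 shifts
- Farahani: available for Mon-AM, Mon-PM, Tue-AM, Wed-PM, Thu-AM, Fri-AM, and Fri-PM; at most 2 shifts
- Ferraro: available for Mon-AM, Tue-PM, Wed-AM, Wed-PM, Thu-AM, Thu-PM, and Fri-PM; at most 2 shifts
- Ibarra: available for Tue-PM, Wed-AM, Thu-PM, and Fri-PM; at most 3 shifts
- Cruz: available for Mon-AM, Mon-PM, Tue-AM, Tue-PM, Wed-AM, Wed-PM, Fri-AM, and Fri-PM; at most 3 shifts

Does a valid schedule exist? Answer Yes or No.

One valid schedule: Mon-AM→Abara, Mon-PM→Jules, Tue-AM→Santos, Tue-PM→Jules, Wed-AM→Abara, Wed-PM→Farahani+Ferraro, Thu-AM→Jules, Thu-PM→Abara+Ferraro, Fri-AM→Santos, Fri-PM→Farahani.
Loads: Jules 3/3, Santos 2/2, Abara 3/3, Farahani 2/2, Ferraro 2/2, Ibarra 0/3, Cruz 0/3 — all within limits.

Yes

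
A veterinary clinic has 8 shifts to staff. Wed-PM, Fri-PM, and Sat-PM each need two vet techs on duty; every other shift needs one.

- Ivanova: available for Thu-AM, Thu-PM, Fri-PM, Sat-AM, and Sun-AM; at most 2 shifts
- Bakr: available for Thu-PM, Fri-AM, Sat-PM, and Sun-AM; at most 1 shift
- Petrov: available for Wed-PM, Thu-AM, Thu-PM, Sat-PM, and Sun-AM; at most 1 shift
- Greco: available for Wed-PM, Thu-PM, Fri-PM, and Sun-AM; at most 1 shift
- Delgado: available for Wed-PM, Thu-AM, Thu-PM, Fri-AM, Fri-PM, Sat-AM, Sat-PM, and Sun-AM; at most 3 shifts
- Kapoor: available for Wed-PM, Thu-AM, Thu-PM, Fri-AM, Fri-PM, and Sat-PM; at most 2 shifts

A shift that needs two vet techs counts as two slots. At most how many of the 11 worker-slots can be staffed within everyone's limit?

10

Total capacity across all vet techs is 2+1+1+1+3+2 = 10, and 11 slots are needed, so at most 10 can be filled.
An assignment achieving 10: Wed-PM→Petrov+Greco, Thu-AM→Ivanova, Fri-AM→Bakr, Fri-PM→Delgado+Kapoor, Sat-AM→Ivanova, Sat-PM→Delgado+Kapoor, Sun-AM→Delgado.
Loads: Ivanova 2/2, Bakr 1/1, Petrov 1/1, Greco 1/1, Delgado 3/3, Kapoor 2/2.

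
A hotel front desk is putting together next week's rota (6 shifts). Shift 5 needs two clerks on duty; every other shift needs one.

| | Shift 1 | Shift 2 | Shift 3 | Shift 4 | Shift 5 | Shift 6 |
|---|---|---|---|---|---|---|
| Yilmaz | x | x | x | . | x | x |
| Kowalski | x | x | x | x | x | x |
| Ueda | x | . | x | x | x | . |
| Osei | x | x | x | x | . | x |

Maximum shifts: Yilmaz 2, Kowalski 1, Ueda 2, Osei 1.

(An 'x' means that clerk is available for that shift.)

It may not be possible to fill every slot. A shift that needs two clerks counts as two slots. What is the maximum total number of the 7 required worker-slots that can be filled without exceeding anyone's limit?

Total capacity across all clerks is 2+1+2+1 = 6, and 7 slots are needed, so at most 6 can be filled.
An assignment achieving 6: Shift 1→Ueda, Shift 2→Yilmaz, Shift 4→Kowalski, Shift 5→Yilmaz+Ueda, Shift 6→Osei.
Loads: Yilmaz 2/2, Kowalski 1/1, Ueda 2/2, Osei 1/1.

6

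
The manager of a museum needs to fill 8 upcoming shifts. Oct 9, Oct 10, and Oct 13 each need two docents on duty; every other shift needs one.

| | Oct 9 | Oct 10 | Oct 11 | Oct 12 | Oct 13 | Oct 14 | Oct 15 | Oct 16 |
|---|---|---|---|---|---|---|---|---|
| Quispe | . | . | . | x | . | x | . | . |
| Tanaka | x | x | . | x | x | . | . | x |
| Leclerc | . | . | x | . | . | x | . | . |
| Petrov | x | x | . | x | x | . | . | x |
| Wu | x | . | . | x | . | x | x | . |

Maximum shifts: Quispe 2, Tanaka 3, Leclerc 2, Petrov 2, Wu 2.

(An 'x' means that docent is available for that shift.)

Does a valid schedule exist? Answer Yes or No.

No

Total capacity is 11 and 11 slots are needed, so capacity alone doesn't rule it out.
Shifts {Oct 9, Oct 10, Oct 13, Oct 16} need 7 worker-slots in total, but the docents available for any of those shifts (Tanaka, Petrov, and Wu) can supply at most 6 among them. So no valid schedule exists.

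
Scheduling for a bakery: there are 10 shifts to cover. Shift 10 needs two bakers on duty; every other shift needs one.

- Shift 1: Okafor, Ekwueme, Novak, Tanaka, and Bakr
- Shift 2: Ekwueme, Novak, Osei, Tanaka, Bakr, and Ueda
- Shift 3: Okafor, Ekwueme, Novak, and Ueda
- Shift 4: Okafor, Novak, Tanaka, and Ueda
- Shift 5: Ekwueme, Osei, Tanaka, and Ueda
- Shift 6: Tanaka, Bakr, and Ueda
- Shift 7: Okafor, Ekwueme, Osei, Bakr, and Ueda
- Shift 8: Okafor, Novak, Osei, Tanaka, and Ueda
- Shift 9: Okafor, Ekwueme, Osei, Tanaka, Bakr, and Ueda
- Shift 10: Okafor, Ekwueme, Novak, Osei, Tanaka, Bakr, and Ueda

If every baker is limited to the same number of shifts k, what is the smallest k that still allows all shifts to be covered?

2

With 7 bakers and 11 worker-slots to fill, someone must work at least ⌈11/7⌉ = 2 shifts, so k ≥ 2.
k = 2 works: Shift 1→Ekwueme, Shift 2→Novak, Shift 3→Okafor, Shift 4→Okafor, Shift 5→Ekwueme, Shift 6→Tanaka, Shift 7→Osei, Shift 8→Novak, Shift 9→Osei, Shift 10→Tanaka+Bakr.
Loads: Okafor 2, Ekwueme 2, Novak 2, Osei 2, Tanaka 2, Bakr 1, Ueda 0 — all ≤ 2.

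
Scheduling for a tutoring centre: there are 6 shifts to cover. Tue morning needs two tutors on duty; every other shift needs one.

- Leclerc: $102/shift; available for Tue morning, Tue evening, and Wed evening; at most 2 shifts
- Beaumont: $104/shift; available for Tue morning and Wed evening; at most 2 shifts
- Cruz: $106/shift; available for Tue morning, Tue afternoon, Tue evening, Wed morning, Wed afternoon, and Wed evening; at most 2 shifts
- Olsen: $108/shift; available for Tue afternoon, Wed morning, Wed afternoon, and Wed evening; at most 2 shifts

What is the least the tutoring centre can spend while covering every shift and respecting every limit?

Picking the cheapest available tutor for each shift independently would cost $728, but that ignores the shift limits.
An optimal schedule: Tue morning→Leclerc+Beaumont, Tue afternoon→Cruz, Tue evening→Leclerc, Wed morning→Cruz, Wed afternoon→Olsen, Wed evening→Beaumont.
Total: 102 + 104 + 106 + 102 + 106 + 108 + 104 = $732.

$732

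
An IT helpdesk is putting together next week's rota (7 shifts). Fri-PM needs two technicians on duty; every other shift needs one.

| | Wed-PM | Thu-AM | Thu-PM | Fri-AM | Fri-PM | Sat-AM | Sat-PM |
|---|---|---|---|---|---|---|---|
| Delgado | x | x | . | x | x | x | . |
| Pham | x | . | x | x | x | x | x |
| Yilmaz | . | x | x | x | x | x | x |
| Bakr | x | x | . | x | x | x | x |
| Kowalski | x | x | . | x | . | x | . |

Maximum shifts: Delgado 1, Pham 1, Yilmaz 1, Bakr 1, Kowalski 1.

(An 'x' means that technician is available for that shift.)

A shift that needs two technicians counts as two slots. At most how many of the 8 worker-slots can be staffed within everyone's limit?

5

Total capacity across all technicians is 1+1+1+1+1 = 5, and 8 slots are needed, so at most 5 can be filled.
An assignment achieving 5: Wed-PM→Delgado, Thu-AM→Bakr, Thu-PM→Pham, Fri-AM→Kowalski, Sat-PM→Yilmaz.
Loads: Delgado 1/1, Pham 1/1, Yilmaz 1/1, Bakr 1/1, Kowalski 1/1.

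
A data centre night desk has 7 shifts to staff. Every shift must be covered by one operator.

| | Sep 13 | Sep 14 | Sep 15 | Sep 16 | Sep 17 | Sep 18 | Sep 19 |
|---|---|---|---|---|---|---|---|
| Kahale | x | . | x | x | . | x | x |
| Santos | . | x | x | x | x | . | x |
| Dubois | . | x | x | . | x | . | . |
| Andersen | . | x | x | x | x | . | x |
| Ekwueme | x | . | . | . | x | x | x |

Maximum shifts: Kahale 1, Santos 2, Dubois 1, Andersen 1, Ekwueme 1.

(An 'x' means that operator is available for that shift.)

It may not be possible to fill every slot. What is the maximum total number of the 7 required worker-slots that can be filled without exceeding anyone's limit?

Total capacity across all operators is 1+2+1+1+1 = 6, and 7 slots are needed, so at most 6 can be filled.
An assignment achieving 6: Sep 13→Kahale, Sep 14→Santos, Sep 15→Dubois, Sep 16→Santos, Sep 17→Andersen, Sep 18→Ekwueme.
Loads: Kahale 1/1, Santos 2/2, Dubois 1/1, Andersen 1/1, Ekwueme 1/1.

6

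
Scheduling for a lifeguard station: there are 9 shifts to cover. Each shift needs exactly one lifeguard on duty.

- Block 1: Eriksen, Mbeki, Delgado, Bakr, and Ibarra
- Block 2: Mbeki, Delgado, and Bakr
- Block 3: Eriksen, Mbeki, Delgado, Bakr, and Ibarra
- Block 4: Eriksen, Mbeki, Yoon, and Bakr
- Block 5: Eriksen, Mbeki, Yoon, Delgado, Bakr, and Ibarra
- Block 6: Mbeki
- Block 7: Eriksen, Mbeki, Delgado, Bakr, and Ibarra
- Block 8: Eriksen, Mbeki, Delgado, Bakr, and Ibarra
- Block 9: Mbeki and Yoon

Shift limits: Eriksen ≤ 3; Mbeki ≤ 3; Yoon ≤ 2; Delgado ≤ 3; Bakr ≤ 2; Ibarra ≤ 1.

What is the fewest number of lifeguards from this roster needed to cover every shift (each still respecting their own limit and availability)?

9 slots to fill and no one can take more than 3, so at least ⌈9/3⌉ = 3 lifeguards are needed.
Eriksen, Mbeki, and Delgado alone can cover everything: Block 1→Eriksen, Block 2→Mbeki, Block 3→Eriksen, Block 4→Eriksen, Block 5→Delgado, Block 6→Mbeki, Block 7→Delgado, Block 8→Delgado, Block 9→Mbeki.

3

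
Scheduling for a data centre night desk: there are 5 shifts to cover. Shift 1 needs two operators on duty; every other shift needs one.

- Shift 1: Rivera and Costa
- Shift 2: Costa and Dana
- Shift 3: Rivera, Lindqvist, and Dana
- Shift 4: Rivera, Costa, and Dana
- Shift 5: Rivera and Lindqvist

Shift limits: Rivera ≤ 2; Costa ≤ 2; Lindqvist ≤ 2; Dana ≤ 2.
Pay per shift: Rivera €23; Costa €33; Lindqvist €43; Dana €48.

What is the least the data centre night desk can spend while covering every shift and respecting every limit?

€198

Shift 1 can only be covered by Rivera and Costa, so that assignment is forced.
Picking the cheapest available operator for each shift independently would cost €158, but that ignores the shift limits.
An optimal schedule: Shift 1→Rivera+Costa, Shift 2→Costa, Shift 3→Lindqvist, Shift 4→Rivera, Shift 5→Lindqvist.
Total: 23 + 33 + 33 + 43 + 23 + 43 = €198.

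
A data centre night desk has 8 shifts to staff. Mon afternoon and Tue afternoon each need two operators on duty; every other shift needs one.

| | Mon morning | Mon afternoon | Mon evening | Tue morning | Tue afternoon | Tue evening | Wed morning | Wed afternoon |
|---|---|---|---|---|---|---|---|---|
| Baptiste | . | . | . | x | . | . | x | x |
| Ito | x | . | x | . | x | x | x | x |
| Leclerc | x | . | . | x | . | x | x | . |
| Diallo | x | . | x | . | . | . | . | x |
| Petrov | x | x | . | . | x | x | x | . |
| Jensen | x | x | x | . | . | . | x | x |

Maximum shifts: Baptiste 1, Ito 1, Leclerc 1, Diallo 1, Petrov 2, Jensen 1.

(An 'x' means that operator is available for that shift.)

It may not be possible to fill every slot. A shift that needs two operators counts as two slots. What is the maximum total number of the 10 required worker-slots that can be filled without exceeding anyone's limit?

7

Total capacity across all operators is 1+1+1+1+2+1 = 7, and 10 slots are needed, so at most 7 can be filled.
An assignment achieving 7: Mon afternoon→Petrov+Jensen, Mon evening→Diallo, Tue morning→Baptiste, Tue afternoon→Ito+Petrov, Tue evening→Leclerc.
Loads: Baptiste 1/1, Ito 1/1, Leclerc 1/1, Diallo 1/1, Petrov 2/2, Jensen 1/1.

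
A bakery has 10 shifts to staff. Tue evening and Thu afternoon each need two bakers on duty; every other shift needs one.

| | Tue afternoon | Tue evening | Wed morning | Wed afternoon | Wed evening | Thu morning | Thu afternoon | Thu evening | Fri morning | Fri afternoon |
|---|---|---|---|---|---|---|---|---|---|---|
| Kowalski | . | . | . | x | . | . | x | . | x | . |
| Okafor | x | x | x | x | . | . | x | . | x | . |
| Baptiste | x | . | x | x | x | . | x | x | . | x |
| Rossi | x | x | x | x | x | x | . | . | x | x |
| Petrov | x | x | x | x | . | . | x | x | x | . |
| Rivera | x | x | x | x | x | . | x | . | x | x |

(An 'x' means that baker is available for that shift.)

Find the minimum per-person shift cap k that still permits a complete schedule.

With 6 bakers and 12 worker-slots to fill, someone must work at least ⌈12/6⌉ = 2 shifts, so k ≥ 2.
k = 2 works: Tue afternoon→Okafor, Tue evening→Petrov+Rivera, Wed morning→Okafor, Wed afternoon→Kowalski, Wed evening→Baptiste, Thu morning→Rossi, Thu afternoon→Petrov+Rivera, Thu evening→Baptiste, Fri morning→Kowalski, Fri afternoon→Rossi.
Loads: Kowalski 2, Okafor 2, Baptiste 2, Rossi 2, Petrov 2, Rivera 2 — all ≤ 2.

2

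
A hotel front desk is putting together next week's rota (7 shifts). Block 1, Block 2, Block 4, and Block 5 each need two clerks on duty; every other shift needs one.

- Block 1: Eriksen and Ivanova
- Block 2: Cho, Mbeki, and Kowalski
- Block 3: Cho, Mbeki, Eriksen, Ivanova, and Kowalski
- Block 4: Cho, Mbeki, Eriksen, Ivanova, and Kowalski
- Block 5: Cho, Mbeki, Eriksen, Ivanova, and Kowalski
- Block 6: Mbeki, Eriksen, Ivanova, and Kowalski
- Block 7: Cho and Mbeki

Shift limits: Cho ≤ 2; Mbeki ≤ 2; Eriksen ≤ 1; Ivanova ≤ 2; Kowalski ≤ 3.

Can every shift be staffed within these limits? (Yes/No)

Total capacity is 2+2+1+2+3 = 10 but 11 worker-slots are needed — infeasible.

No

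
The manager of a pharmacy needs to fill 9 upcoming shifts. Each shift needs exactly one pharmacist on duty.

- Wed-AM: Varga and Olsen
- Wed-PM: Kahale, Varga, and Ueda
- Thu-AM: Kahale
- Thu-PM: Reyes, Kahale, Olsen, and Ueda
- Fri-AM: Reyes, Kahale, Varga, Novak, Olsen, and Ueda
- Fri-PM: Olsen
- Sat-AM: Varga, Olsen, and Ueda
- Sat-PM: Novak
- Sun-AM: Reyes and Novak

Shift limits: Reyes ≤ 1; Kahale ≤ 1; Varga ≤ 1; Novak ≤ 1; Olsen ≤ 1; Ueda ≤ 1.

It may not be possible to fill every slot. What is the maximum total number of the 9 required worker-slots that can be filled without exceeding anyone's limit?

6

Total capacity across all pharmacists is 1+1+1+1+1+1 = 6, and 9 slots are needed, so at most 6 can be filled.
An assignment achieving 6: Wed-AM→Varga, Wed-PM→Ueda, Thu-AM→Kahale, Fri-PM→Olsen, Sat-PM→Novak, Sun-AM→Reyes.
Loads: Reyes 1/1, Kahale 1/1, Varga 1/1, Novak 1/1, Olsen 1/1, Ueda 1/1.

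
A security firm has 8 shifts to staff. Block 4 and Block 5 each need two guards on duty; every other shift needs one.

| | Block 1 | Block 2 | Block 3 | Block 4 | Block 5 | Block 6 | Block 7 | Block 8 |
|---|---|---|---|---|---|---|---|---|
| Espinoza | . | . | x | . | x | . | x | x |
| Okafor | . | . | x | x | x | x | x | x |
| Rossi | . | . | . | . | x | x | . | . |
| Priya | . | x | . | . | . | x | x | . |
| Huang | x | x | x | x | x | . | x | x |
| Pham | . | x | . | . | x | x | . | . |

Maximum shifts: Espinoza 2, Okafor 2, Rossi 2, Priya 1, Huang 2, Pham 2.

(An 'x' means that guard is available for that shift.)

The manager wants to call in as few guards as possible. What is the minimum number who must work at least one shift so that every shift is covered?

5

10 slots to fill and no one can take more than 2, so at least ⌈10/2⌉ = 5 guards are needed.
Espinoza, Okafor, Rossi, Huang, and Pham alone can cover everything: Block 1→Huang, Block 2→Pham, Block 3→Espinoza, Block 4→Okafor+Huang, Block 5→Rossi+Pham, Block 6→Rossi, Block 7→Espinoza, Block 8→Okafor.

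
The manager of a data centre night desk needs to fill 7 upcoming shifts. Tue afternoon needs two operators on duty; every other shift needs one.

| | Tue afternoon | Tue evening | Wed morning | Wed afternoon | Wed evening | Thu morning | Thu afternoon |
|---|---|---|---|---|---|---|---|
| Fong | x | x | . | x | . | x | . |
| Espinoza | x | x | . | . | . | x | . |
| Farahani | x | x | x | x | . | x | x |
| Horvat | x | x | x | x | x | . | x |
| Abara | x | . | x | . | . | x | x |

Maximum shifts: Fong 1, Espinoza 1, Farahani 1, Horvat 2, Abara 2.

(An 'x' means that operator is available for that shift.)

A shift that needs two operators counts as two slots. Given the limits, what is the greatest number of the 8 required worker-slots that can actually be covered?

7

Total capacity across all operators is 1+1+1+2+2 = 7, and 8 slots are needed, so at most 7 can be filled.
An assignment achieving 7: Tue afternoon→Abara, Tue evening→Espinoza, Wed morning→Farahani, Wed afternoon→Fong, Wed evening→Horvat, Thu morning→Abara, Thu afternoon→Horvat.
Loads: Fong 1/1, Espinoza 1/1, Farahani 1/1, Horvat 2/2, Abara 2/2.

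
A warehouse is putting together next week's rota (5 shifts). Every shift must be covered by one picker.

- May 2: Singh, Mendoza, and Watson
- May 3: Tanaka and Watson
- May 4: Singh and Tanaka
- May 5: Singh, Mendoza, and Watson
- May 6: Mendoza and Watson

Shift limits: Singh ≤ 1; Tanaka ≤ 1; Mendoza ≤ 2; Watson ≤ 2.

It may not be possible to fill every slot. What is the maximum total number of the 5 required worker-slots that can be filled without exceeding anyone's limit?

5

Total capacity across all pickers is 1+1+2+2 = 6, and 5 slots are needed, so at most 5 can be filled.
An assignment achieving 5: May 2→Mendoza, May 3→Tanaka, May 4→Singh, May 5→Watson, May 6→Mendoza.
Loads: Singh 1/1, Tanaka 1/1, Mendoza 2/2, Watson 1/2.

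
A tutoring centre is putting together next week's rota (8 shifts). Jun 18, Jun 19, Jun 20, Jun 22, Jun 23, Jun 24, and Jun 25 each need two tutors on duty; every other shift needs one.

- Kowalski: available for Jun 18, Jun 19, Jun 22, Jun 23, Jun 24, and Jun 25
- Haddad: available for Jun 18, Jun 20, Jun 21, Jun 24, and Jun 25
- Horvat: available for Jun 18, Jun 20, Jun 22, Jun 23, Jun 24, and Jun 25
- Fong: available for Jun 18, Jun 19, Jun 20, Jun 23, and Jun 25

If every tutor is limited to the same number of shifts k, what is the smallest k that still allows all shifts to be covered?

With 4 tutors and 15 worker-slots to fill, someone must work at least ⌈15/4⌉ = 4 shifts, so k ≥ 4.
k = 4 works: Jun 18→Haddad+Fong, Jun 19→Kowalski+Fong, Jun 20→Haddad+Horvat, Jun 21→Haddad, Jun 22→Kowalski+Horvat, Jun 23→Kowalski+Horvat, Jun 24→Kowalski+Haddad, Jun 25→Horvat+Fong.
Loads: Kowalski 4, Haddad 4, Horvat 4, Fong 3 — all ≤ 4.

4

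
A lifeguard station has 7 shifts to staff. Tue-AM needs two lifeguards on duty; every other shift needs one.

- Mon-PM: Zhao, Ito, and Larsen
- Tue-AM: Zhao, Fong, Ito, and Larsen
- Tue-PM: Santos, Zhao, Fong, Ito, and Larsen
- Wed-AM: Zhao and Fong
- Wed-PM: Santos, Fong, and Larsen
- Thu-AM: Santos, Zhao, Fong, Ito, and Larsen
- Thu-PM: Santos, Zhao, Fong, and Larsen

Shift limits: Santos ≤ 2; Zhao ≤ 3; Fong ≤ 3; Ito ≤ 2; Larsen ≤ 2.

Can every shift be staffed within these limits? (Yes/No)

One valid schedule: Mon-PM→Zhao, Tue-AM→Fong+Ito, Tue-PM→Zhao, Wed-AM→Zhao, Wed-PM→Santos, Thu-AM→Fong, Thu-PM→Santos.
Loads: Santos 2/2, Zhao 3/3, Fong 2/3, Ito 1/2, Larsen 0/2 — all within limits.

Yes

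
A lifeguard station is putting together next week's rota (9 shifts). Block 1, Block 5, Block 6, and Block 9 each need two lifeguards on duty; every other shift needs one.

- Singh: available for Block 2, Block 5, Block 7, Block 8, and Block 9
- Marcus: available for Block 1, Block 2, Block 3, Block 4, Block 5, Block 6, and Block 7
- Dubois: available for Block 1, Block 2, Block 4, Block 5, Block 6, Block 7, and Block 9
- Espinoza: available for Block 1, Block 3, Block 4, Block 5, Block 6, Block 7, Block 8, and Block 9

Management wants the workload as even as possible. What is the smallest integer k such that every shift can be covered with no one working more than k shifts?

4

With 4 lifeguards and 13 worker-slots to fill, someone must work at least ⌈13/4⌉ = 4 shifts, so k ≥ 4.
k = 4 works: Block 1→Marcus+Dubois, Block 2→Singh, Block 3→Marcus, Block 4→Marcus, Block 5→Dubois+Espinoza, Block 6→Marcus+Dubois, Block 7→Singh, Block 8→Singh, Block 9→Singh+Dubois.
Loads: Singh 4, Marcus 4, Dubois 4, Espinoza 1 — all ≤ 4.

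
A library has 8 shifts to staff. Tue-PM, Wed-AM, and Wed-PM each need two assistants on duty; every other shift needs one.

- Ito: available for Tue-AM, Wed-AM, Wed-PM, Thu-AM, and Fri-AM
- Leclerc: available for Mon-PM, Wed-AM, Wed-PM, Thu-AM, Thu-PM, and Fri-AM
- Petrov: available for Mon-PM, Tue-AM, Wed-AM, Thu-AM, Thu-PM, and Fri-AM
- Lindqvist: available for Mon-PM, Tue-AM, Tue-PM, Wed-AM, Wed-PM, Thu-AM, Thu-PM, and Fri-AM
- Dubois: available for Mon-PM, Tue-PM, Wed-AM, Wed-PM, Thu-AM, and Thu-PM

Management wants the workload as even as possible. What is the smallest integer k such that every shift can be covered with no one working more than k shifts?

3

With 5 assistants and 11 worker-slots to fill, someone must work at least ⌈11/5⌉ = 3 shifts, so k ≥ 3.
k = 3 works: Mon-PM→Leclerc, Tue-AM→Ito, Tue-PM→Lindqvist+Dubois, Wed-AM→Petrov+Lindqvist, Wed-PM→Leclerc+Lindqvist, Thu-AM→Ito, Thu-PM→Leclerc, Fri-AM→Ito.
Loads: Ito 3, Leclerc 3, Petrov 1, Lindqvist 3, Dubois 1 — all ≤ 3.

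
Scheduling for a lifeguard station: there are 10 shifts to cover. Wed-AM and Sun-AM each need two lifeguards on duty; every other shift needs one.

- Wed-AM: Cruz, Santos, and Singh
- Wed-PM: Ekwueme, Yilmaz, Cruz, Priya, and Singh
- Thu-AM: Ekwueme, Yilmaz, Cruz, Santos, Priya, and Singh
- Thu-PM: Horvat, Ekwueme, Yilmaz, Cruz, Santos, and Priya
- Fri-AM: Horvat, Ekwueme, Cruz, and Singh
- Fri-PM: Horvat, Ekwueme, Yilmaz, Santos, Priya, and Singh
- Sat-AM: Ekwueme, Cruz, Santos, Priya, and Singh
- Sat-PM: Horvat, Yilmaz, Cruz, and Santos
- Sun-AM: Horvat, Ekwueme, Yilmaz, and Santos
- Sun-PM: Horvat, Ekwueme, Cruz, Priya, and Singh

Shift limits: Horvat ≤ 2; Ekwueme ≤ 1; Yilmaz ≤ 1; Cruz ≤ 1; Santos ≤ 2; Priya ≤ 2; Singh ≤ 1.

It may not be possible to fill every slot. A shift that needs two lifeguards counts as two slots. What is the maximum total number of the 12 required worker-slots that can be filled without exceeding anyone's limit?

Total capacity across all lifeguards is 2+1+1+1+2+2+1 = 10, and 12 slots are needed, so at most 10 can be filled.
An assignment achieving 10: Wed-AM→Cruz+Santos, Wed-PM→Priya, Thu-AM→Singh, Fri-AM→Horvat, Sat-AM→Santos, Sat-PM→Horvat, Sun-AM→Ekwueme+Yilmaz, Sun-PM→Priya.
Loads: Horvat 2/2, Ekwueme 1/1, Yilmaz 1/1, Cruz 1/1, Santos 2/2, Priya 2/2, Singh 1/1.

10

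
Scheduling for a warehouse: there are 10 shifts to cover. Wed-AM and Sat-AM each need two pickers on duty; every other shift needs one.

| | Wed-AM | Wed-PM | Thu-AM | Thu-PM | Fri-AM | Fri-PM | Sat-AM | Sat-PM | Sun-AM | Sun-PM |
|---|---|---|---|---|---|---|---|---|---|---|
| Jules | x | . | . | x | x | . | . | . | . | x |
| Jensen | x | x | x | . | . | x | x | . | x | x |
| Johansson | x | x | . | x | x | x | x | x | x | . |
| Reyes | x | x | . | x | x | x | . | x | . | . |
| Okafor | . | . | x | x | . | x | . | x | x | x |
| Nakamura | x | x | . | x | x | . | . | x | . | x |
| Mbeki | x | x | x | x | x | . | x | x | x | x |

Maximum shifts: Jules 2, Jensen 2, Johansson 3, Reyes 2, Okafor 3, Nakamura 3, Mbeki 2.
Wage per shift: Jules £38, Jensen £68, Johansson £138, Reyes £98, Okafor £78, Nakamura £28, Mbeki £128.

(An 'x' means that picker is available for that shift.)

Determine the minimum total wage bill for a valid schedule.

£756

Picking the cheapest available picker for each shift independently would cost £606, but that ignores the shift limits.
An optimal schedule: Wed-AM→Jules+Reyes, Wed-PM→Nakamura, Thu-AM→Jensen, Thu-PM→Okafor, Fri-AM→Nakamura, Fri-PM→Okafor, Sat-AM→Jensen+Mbeki, Sat-PM→Nakamura, Sun-AM→Okafor, Sun-PM→Jules.
Total: 38 + 98 + 28 + 68 + 78 + 28 + 78 + 68 + 128 + 28 + 78 + 38 = £756.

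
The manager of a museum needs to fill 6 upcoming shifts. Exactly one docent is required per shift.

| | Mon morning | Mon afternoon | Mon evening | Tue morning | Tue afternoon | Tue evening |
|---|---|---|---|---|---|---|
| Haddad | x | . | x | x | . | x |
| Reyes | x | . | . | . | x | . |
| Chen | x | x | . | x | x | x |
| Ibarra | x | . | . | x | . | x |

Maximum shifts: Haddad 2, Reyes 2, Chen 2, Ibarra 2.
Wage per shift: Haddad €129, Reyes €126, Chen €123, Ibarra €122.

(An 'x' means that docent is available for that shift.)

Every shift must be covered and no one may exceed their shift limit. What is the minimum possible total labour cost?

Mon afternoon can only be covered by Chen, so that assignment is forced.
Mon evening can only be covered by Haddad, so that assignment is forced.
Picking the cheapest available docent for each shift independently would cost €741, but that ignores the shift limits.
An optimal schedule: Mon morning→Reyes, Mon afternoon→Chen, Mon evening→Haddad, Tue morning→Ibarra, Tue afternoon→Chen, Tue evening→Ibarra.
Total: 126 + 123 + 129 + 122 + 123 + 122 = €745.

€745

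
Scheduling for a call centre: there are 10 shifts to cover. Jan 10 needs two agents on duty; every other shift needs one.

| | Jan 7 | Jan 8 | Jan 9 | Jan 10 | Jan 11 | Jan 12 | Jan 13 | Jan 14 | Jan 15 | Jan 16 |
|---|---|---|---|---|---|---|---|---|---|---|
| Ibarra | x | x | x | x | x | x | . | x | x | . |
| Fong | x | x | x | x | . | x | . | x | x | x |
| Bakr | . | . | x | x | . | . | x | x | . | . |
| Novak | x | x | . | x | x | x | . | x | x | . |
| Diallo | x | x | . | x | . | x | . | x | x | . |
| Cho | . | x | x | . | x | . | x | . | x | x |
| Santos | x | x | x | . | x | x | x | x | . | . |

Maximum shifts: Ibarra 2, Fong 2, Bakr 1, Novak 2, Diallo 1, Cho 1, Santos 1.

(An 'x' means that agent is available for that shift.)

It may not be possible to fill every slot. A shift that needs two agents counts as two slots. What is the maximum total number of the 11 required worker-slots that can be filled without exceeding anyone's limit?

10

Total capacity across all agents is 2+2+1+2+1+1+1 = 10, and 11 slots are needed, so at most 10 can be filled.
An assignment achieving 10: Jan 7→Ibarra, Jan 8→Santos, Jan 9→Fong, Jan 10→Novak+Diallo, Jan 11→Ibarra, Jan 12→Novak, Jan 13→Bakr, Jan 15→Cho, Jan 16→Fong.
Loads: Ibarra 2/2, Fong 2/2, Bakr 1/1, Novak 2/2, Diallo 1/1, Cho 1/1, Santos 1/1.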